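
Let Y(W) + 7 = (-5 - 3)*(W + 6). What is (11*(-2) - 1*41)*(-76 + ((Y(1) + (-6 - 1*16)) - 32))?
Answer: 12159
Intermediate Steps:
Y(W) = -55 - 8*W (Y(W) = -7 + (-5 - 3)*(W + 6) = -7 - 8*(6 + W) = -7 + (-48 - 8*W) = -55 - 8*W)
(11*(-2) - 1*41)*(-76 + ((Y(1) + (-6 - 1*16)) - 32)) = (11*(-2) - 1*41)*(-76 + (((-55 - 8*1) + (-6 - 1*16)) - 32)) = (-22 - 41)*(-76 + (((-55 - 8) + (-6 - 16)) - 32)) = -63*(-76 + ((-63 - 22) - 32)) = -63*(-76 + (-85 - 32)) = -63*(-76 - 117) = -63*(-193) = 12159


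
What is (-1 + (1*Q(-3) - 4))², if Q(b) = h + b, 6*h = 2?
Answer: 529/9 ≈ 58.778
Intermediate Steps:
h = ⅓ (h = (⅙)*2 = ⅓ ≈ 0.33333)
Q(b) = ⅓ + b
(-1 + (1*Q(-3) - 4))² = (-1 + (1*(⅓ - 3) - 4))² = (-1 + (1*(-8/3) - 4))² = (-1 + (-8/3 - 4))² = (-1 - 20/3)² = (-23/3)² = 529/9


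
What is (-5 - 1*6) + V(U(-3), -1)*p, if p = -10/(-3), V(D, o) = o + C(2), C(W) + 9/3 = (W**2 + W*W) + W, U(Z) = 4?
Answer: 9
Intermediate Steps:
C(W) = -3 + W + 2*W**2 (C(W) = -3 + ((W**2 + W*W) + W) = -3 + ((W**2 + W**2) + W) = -3 + (2*W**2 + W) = -3 + (W + 2*W**2) = -3 + W + 2*W**2)
V(D, o) = 7 + o (V(D, o) = o + (-3 + 2 + 2*2**2) = o + (-3 + 2 + 2*4) = o + (-3 + 2 + 8) = o + 7 = 7 + o)
p = 10/3 (p = -10*(-1/3) = 10/3 ≈ 3.3333)
(-5 - 1*6) + V(U(-3), -1)*p = (-5 - 1*6) + (7 - 1)*(10/3) = (-5 - 6) + 6*(10/3) = -11 + 20 = 9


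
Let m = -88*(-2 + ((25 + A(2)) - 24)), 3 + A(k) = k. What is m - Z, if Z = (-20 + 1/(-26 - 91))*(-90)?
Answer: -21122/13 ≈ -1624.8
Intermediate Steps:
A(k) = -3 + k
Z = 23410/13 (Z = (-20 + 1/(-117))*(-90) = (-20 - 1/117)*(-90) = -2341/117*(-90) = 23410/13 ≈ 1800.8)
m = 176 (m = -88*(-2 + ((25 + (-3 + 2)) - 24)) = -88*(-2 + ((25 - 1) - 24)) = -88*(-2 + (24 - 24)) = -88*(-2 + 0) = -88*(-2) = 176)
m - Z = 176 - 1*23410/13 = 176 - 23410/13 = -21122/13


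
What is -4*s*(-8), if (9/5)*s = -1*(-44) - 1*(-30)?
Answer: 11840/9 ≈ 1315.6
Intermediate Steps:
s = 370/9 (s = 5*(-1*(-44) - 1*(-30))/9 = 5*(44 + 30)/9 = (5/9)*74 = 370/9 ≈ 41.111)
-4*s*(-8) = -4*370/9*(-8) = -1480/9*(-8) = 11840/9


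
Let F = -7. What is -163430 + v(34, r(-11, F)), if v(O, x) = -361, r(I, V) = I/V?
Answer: -163791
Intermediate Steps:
-163430 + v(34, r(-11, F)) = -163430 - 361 = -163791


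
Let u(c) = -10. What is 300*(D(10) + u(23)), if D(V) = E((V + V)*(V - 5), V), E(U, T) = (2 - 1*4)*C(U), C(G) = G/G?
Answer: -3600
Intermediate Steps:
C(G) = 1
E(U, T) = -2 (E(U, T) = (2 - 1*4)*1 = (2 - 4)*1 = -2*1 = -2)
D(V) = -2
300*(D(10) + u(23)) = 300*(-2 - 10) = 300*(-12) = -3600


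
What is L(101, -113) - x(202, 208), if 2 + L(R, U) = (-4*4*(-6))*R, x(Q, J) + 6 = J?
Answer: 9492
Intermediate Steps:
x(Q, J) = -6 + J
L(R, U) = -2 + 96*R (L(R, U) = -2 + (-4*4*(-6))*R = -2 + (-16*(-6))*R = -2 + 96*R)
L(101, -113) - x(202, 208) = (-2 + 96*101) - (-6 + 208) = (-2 + 9696) - 1*202 = 9694 - 202 = 9492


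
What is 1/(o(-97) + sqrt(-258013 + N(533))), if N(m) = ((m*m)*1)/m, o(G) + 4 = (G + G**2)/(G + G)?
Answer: -13/65046 - I*sqrt(64370)/130092 ≈ -0.00019986 - 0.0019503*I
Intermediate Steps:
o(G) = -4 + (G + G**2)/(2*G) (o(G) = -4 + (G + G**2)/(G + G) = -4 + (G + G**2)/((2*G)) = -4 + (G + G**2)*(1/(2*G)) = -4 + (G + G**2)/(2*G))
N(m) = m (N(m) = (m**2*1)/m = m**2/m = m)
1/(o(-97) + sqrt(-258013 + N(533))) = 1/((-7/2 + (1/2)*(-97)) + sqrt(-258013 + 533)) = 1/((-7/2 - 97/2) + sqrt(-257480)) = 1/(-52 + 2*I*sqrt(64370))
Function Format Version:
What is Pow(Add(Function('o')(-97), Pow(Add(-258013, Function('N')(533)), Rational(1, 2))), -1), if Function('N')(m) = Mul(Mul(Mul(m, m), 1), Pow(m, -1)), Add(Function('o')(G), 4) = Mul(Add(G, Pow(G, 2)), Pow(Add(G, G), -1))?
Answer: Add(Rational(-13, 65046), Mul(Rational(-1, 130092), I, Pow(64370, Rational(1, 2)))) ≈ Add(-0.00019986, Mul(-0.0019503, I))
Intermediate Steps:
Function('o')(G) = Add(-4, Mul(Rational(1, 2), Pow(G, -1), Add(G, Pow(G, 2)))) (Function('o')(G) = Add(-4, Mul(Add(G, Pow(G, 2)), Pow(Add(G, G), -1))) = Add(-4, Mul(Add(G, Pow(G, 2)), Pow(Mul(2, G), -1))) = Add(-4, Mul(Add(G, Pow(G, 2)), Mul(Rational(1, 2), Pow(G, -1)))) = Add(-4, Mul(Rational(1, 2), Pow(G, -1), Add(G, Pow(G, 2)))))
Function('N')(m) = m (Function('N')(m) = Mul(Mul(Pow(m, 2), 1), Pow(m, -1)) = Mul(Pow(m, 2), Pow(m, -1)) = m)
Pow(Add(Function('o')(-97), Pow(Add(-258013, Function('N')(533)), Rational(1, 2))), -1) = Pow(Add(Add(Rational(-7, 2), Mul(Rational(1, 2), -97)), Pow(Add(-258013, 533), Rational(1, 2))), -1) = Pow(Add(Add(Rational(-7, 2), Rational(-97, 2)), Pow(-257480, Rational(1, 2))), -1) = Pow(Add(-52, Mul(2, I, Pow(64370, Rational(1, 2)))), -1)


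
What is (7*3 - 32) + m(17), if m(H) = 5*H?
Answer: 74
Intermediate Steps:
(7*3 - 32) + m(17) = (7*3 - 32) + 5*17 = (21 - 32) + 85 = -11 + 85 = 74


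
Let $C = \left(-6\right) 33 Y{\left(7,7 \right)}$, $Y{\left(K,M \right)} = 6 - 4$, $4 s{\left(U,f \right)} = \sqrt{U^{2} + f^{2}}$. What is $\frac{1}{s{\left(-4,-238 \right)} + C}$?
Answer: $- \frac{1584}{613099} - \frac{2 \sqrt{14165}}{613099} \approx -0.0029718$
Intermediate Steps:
$s{\left(U,f \right)} = \frac{\sqrt{U^{2} + f^{2}}}{4}$
$Y{\left(K,M \right)} = 2$ ($Y{\left(K,M \right)} = 6 - 4 = 2$)
$C = -396$ ($C = \left(-6\right) 33 \cdot 2 = \left(-198\right) 2 = -396$)
$\frac{1}{s{\left(-4,-238 \right)} + C} = \frac{1}{\frac{\sqrt{\left(-4\right)^{2} + \left(-238\right)^{2}}}{4} - 396} = \frac{1}{\frac{\sqrt{16 + 56644}}{4} - 396} = \frac{1}{\frac{\sqrt{56660}}{4} - 396} = \frac{1}{\frac{2 \sqrt{14165}}{4} - 396} = \frac{1}{\frac{\sqrt{14165}}{2} - 396} = \frac{1}{-396 + \frac{\sqrt{14165}}{2}}$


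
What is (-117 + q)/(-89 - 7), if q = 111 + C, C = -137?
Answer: 143/96 ≈ 1.4896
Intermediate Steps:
q = -26 (q = 111 - 137 = -26)
(-117 + q)/(-89 - 7) = (-117 - 26)/(-89 - 7) = -143/(-96) = -143*(-1/96) = 143/96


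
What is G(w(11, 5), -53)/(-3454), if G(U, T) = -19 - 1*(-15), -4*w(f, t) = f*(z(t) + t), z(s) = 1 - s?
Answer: 2/1727 ≈ 0.0011581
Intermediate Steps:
w(f, t) = -f/4 (w(f, t) = -f*((1 - t) + t)/4 = -f/4)
G(U, T) = -4 (G(U, T) = -19 + 15 = -4)
G(w(11, 5), -53)/(-3454) = -4/(-3454) = -4*(-1/3454) = 2/1727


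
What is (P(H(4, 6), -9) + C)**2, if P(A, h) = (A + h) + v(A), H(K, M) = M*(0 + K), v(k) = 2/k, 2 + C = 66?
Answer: 900601/144 ≈ 6254.2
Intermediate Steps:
C = 64 (C = -2 + 66 = 64)
H(K, M) = K*M (H(K, M) = M*K = K*M)
P(A, h) = A + h + 2/A (P(A, h) = (A + h) + 2/A = A + h + 2/A)
(P(H(4, 6), -9) + C)**2 = ((4*6 - 9 + 2/((4*6))) + 64)**2 = ((24 - 9 + 2/24) + 64)**2 = ((24 - 9 + 2*(1/24)) + 64)**2 = ((24 - 9 + 1/12) + 64)**2 = (181/12 + 64)**2 = (949/12)**2 = 900601/144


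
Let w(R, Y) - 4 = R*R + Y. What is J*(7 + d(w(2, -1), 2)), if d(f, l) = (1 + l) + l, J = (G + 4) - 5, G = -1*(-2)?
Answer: 12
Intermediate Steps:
G = 2
J = 1 (J = (2 + 4) - 5 = 6 - 5 = 1)
w(R, Y) = 4 + Y + R² (w(R, Y) = 4 + (R*R + Y) = 4 + (R² + Y) = 4 + (Y + R²) = 4 + Y + R²)
d(f, l) = 1 + 2*l
J*(7 + d(w(2, -1), 2)) = 1*(7 + (1 + 2*2)) = 1*(7 + (1 + 4)) = 1*(7 + 5) = 1*12 = 12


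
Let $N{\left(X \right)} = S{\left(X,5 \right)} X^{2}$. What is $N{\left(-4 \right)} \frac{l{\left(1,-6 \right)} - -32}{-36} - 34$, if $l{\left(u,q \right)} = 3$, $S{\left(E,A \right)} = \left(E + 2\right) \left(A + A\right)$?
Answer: $\frac{2494}{9} \approx 277.11$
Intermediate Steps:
$S{\left(E,A \right)} = 2 A \left(2 + E\right)$ ($S{\left(E,A \right)} = \left(2 + E\right) 2 A = 2 A \left(2 + E\right)$)
$N{\left(X \right)} = X^{2} \left(20 + 10 X\right)$ ($N{\left(X \right)} = 2 \cdot 5 \left(2 + X\right) X^{2} = \left(20 + 10 X\right) X^{2} = X^{2} \left(20 + 10 X\right)$)
$N{\left(-4 \right)} \frac{l{\left(1,-6 \right)} - -32}{-36} - 34 = 10 \left(-4\right)^{2} \left(2 - 4\right) \frac{3 - -32}{-36} - 34 = 10 \cdot 16 \left(-2\right) \left(3 + 32\right) \left(- \frac{1}{36}\right) - 34 = - 320 \cdot 35 \left(- \frac{1}{36}\right) - 34 = \left(-320\right) \left(- \frac{35}{36}\right) - 34 = \frac{2800}{9} - 34 = \frac{2494}{9}$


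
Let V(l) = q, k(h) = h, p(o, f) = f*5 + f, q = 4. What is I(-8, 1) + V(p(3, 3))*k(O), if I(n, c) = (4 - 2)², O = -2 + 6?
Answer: 20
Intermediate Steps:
p(o, f) = 6*f (p(o, f) = 5*f + f = 6*f)
O = 4
I(n, c) = 4 (I(n, c) = 2² = 4)
V(l) = 4
I(-8, 1) + V(p(3, 3))*k(O) = 4 + 4*4 = 4 + 16 = 20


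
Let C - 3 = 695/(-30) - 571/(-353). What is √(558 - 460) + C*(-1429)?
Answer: 56141123/2118 + 7*√2 ≈ 26517.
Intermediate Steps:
C = -39287/2118 (C = 3 + (695/(-30) - 571/(-353)) = 3 + (695*(-1/30) - 571*(-1/353)) = 3 + (-139/6 + 571/353) = 3 - 45641/2118 = -39287/2118 ≈ -18.549)
√(558 - 460) + C*(-1429) = √(558 - 460) - 39287/2118*(-1429) = √98 + 56141123/2118 = 7*√2 + 56141123/2118 = 56141123/2118 + 7*√2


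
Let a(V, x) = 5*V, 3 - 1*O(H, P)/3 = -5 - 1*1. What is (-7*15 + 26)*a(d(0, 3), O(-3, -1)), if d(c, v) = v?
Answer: -1185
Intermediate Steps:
O(H, P) = 27 (O(H, P) = 9 - 3*(-5 - 1*1) = 9 - 3*(-5 - 1) = 9 - 3*(-6) = 9 + 18 = 27)
(-7*15 + 26)*a(d(0, 3), O(-3, -1)) = (-7*15 + 26)*(5*3) = (-105 + 26)*15 = -79*15 = -1185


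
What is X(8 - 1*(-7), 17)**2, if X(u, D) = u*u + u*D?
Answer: 230400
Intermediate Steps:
X(u, D) = u**2 + D*u
X(8 - 1*(-7), 17)**2 = ((8 - 1*(-7))*(17 + (8 - 1*(-7))))**2 = ((8 + 7)*(17 + (8 + 7)))**2 = (15*(17 + 15))**2 = (15*32)**2 = 480**2 = 230400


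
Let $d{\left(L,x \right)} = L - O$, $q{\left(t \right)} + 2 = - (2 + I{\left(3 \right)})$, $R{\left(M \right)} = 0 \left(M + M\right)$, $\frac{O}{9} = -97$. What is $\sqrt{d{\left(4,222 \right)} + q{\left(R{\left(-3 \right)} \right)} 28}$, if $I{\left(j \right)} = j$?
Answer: $\sqrt{681} \approx 26.096$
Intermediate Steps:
$O = -873$ ($O = 9 \left(-97\right) = -873$)
$R{\left(M \right)} = 0$ ($R{\left(M \right)} = 0 \cdot 2 M = 0$)
$q{\left(t \right)} = -7$ ($q{\left(t \right)} = -2 - \left(2 + 3\right) = -2 - 5 = -7$)
$d{\left(L,x \right)} = 873 + L$ ($d{\left(L,x \right)} = L - -873 = L + 873 = 873 + L$)
$\sqrt{d{\left(4,222 \right)} + q{\left(R{\left(-3 \right)} \right)} 28} = \sqrt{\left(873 + 4\right) - 196} = \sqrt{877 - 196} = \sqrt{681}$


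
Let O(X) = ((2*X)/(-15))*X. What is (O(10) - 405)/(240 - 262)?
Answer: 1255/66 ≈ 19.015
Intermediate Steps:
O(X) = -2*X**2/15 (O(X) = ((2*X)*(-1/15))*X = (-2*X/15)*X = -2*X**2/15)
(O(10) - 405)/(240 - 262) = (-2/15*10**2 - 405)/(240 - 262) = (-2/15*100 - 405)/(-22) = (-40/3 - 405)*(-1/22) = -1255/3*(-1/22) = 1255/66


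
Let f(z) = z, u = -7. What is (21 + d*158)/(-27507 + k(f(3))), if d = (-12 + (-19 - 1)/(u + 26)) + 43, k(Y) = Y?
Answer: -90301/522576 ≈ -0.17280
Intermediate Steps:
d = 569/19 (d = (-12 + (-19 - 1)/(-7 + 26)) + 43 = (-12 - 20/19) + 43 = -248/19 + 43 = 569/19 ≈ 29.947)
(21 + d*158)/(-27507 + k(f(3))) = (21 + (569/19)*158)/(-27507 + 3) = (21 + 89902/19)/(-27504) = (90301/19)*(-1/27504) = -90301/522576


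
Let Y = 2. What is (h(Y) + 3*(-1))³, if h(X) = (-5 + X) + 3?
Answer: -27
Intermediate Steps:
h(X) = -2 + X
(h(Y) + 3*(-1))³ = ((-2 + 2) + 3*(-1))³ = (0 - 3)³ = (-3)³ = -27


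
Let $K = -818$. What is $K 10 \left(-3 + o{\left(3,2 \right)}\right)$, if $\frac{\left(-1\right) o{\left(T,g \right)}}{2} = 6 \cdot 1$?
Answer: $122700$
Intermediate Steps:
$o{\left(T,g \right)} = -12$ ($o{\left(T,g \right)} = - 2 \cdot 6 \cdot 1 = \left(-2\right) 6 = -12$)
$K 10 \left(-3 + o{\left(3,2 \right)}\right) = - 818 \cdot 10 \left(-3 - 12\right) = - 818 \cdot 10 \left(-15\right) = \left(-818\right) \left(-150\right) = 122700$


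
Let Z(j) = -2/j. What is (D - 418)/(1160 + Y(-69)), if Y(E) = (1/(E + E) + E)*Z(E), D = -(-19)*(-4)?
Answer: -2351934/5513237 ≈ -0.42660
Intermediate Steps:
D = -76 (D = -19*4 = -76)
Y(E) = -2*(E + 1/(2*E))/E (Y(E) = (1/(E + E) + E)*(-2/E) = (1/(2*E) + E)*(-2/E) = (E + 1/(2*E))*(-2/E) = -2*(E + 1/(2*E))/E)
(D - 418)/(1160 + Y(-69)) = (-76 - 418)/(1160 + (-2 - 1/(-69)²)) = -494/(1160 + (-2 - 1*1/4761)) = -494/(1160 + (-2 - 1/4761)) = -494/(1160 - 9523/4761) = -494/5513237/4761 = -494*4761/5513237 = -2351934/5513237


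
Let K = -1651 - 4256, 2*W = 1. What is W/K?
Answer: -1/11814 ≈ -8.4645e-5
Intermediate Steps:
W = 1/2 (W = (1/2)*1 = 1/2 ≈ 0.50000)
K = -5907
W/K = (1/2)/(-5907) = (1/2)*(-1/5907) = -1/11814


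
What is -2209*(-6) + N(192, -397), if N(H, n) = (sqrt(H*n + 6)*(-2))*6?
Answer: 13254 - 12*I*sqrt(76218) ≈ 13254.0 - 3312.9*I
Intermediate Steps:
N(H, n) = -12*sqrt(6 + H*n) (N(H, n) = (sqrt(6 + H*n)*(-2))*6 = -2*sqrt(6 + H*n)*6 = -12*sqrt(6 + H*n))
-2209*(-6) + N(192, -397) = -2209*(-6) - 12*sqrt(6 + 192*(-397)) = 13254 - 12*sqrt(6 - 76224) = 13254 - 12*I*sqrt(76218)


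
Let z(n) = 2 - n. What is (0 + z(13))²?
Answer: 121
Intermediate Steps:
(0 + z(13))² = (0 + (2 - 1*13))² = (0 + (2 - 13))² = (0 - 11)² = (-11)² = 121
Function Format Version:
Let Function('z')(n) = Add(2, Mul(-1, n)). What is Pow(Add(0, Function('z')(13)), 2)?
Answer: 121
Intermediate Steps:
Pow(Add(0, Function('z')(13)), 2) = Pow(Add(0, Add(2, Mul(-1, 13))), 2) = Pow(Add(0, Add(2, -13)), 2) = Pow(Add(0, -11), 2) = Pow(-11, 2) = 121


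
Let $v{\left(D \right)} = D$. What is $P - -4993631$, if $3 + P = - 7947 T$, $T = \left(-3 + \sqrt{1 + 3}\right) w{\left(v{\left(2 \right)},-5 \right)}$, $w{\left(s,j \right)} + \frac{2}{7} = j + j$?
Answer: $\frac{34383212}{7} \approx 4.9119 \cdot 10^{6}$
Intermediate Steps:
$w{\left(s,j \right)} = - \frac{2}{7} + 2 j$ ($w{\left(s,j \right)} = - \frac{2}{7} + \left(j + j\right) = - \frac{2}{7} + 2 j$)
$T = \frac{72}{7}$ ($T = \left(-3 + \sqrt{1 + 3}\right) \left(- \frac{2}{7} + 2 \left(-5\right)\right) = \left(-3 + \sqrt{4}\right) \left(- \frac{2}{7} - 10\right) = \left(-3 + 2\right) \left(- \frac{72}{7}\right) = \left(-1\right) \left(- \frac{72}{7}\right) = \frac{72}{7} \approx 10.286$)
$P = - \frac{572205}{7}$ ($P = -3 - \frac{572184}{7} = - \frac{572205}{7} \approx -81744.0$)
$P - -4993631 = - \frac{572205}{7} - -4993631 = - \frac{572205}{7} + 4993631 = \frac{34383212}{7}$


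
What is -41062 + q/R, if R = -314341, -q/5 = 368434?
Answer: -12905627972/314341 ≈ -41056.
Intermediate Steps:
q = -1842170 (q = -5*368434 = -1842170)
-41062 + q/R = -41062 - 1842170/(-314341) = -41062 - 1842170*(-1/314341) = -41062 + 1842170/314341 = -12905627972/314341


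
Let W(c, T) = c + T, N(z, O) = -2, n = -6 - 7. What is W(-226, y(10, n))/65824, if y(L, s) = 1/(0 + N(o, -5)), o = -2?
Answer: -453/131648 ≈ -0.0034410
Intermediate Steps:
n = -13
y(L, s) = -1/2 (y(L, s) = 1/(0 - 2) = 1/(-2) = -1/2)
W(c, T) = T + c
W(-226, y(10, n))/65824 = (-1/2 - 226)/65824 = -453/2*1/65824 = -453/131648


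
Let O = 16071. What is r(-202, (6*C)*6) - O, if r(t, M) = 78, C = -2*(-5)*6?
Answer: -15993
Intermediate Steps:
C = 60 (C = 10*6 = 60)
r(-202, (6*C)*6) - O = 78 - 1*16071 = 78 - 16071 = -15993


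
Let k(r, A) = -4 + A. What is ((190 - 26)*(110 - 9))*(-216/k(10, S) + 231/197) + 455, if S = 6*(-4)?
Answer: 203619265/1379 ≈ 1.4766e+5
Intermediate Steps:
S = -24
((190 - 26)*(110 - 9))*(-216/k(10, S) + 231/197) + 455 = ((190 - 26)*(110 - 9))*(-216/(-4 - 24) + 231/197) + 455 = (164*101)*(-216/(-28) + 231*(1/197)) + 455 = 16564*(-216*(-1/28) + 231/197) + 455 = 16564*(54/7 + 231/197) + 455 = 16564*(12255/1379) + 455 = 202991820/1379 + 455 = 203619265/1379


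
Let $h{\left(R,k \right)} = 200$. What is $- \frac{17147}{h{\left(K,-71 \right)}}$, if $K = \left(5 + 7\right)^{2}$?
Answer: $- \frac{17147}{200} \approx -85.735$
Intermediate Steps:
$K = 144$ ($K = 12^{2} = 144$)
$- \frac{17147}{h{\left(K,-71 \right)}} = - \frac{17147}{200}$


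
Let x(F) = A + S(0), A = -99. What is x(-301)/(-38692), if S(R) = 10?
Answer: 89/38692 ≈ 0.0023002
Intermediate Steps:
x(F) = -89 (x(F) = -99 + 10 = -89)
x(-301)/(-38692) = -89/(-38692) = -89*(-1/38692) = 89/38692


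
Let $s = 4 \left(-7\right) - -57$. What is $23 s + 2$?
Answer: $669$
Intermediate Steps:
$s = 29$ ($s = -28 + 57 = 29$)
$23 s + 2 = 23 \cdot 29 + 2 = 667 + 2 = 669$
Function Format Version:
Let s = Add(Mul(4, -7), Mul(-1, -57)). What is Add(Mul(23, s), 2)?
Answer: 669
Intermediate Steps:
s = 29 (s = Add(-28, 57) = 29)
Add(Mul(23, s), 2) = Add(Mul(23, 29), 2) = Add(667, 2) = 669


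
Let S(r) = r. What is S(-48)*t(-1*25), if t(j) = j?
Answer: 1200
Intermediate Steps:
S(-48)*t(-1*25) = -(-48)*25 = -48*(-25) = 1200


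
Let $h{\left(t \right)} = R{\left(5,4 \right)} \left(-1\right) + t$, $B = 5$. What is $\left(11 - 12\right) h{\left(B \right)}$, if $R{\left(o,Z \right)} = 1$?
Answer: $-4$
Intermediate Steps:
$h{\left(t \right)} = -1 + t$ ($h{\left(t \right)} = 1 \left(-1\right) + t = -1 + t$)
$\left(11 - 12\right) h{\left(B \right)} = \left(11 - 12\right) \left(-1 + 5\right) = \left(-1\right) 4 = -4$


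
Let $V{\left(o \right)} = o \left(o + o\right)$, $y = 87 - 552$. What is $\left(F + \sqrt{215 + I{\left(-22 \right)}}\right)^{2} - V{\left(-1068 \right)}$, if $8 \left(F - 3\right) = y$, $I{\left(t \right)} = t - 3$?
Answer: $- \frac{145793231}{64} - \frac{441 \sqrt{190}}{4} \approx -2.2795 \cdot 10^{6}$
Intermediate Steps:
$y = -465$
$I{\left(t \right)} = -3 + t$
$F = - \frac{441}{8}$ ($F = 3 + \frac{1}{8} \left(-465\right) = 3 - \frac{465}{8} = - \frac{441}{8} \approx -55.125$)
$V{\left(o \right)} = 2 o^{2}$ ($V{\left(o \right)} = o 2 o = 2 o^{2}$)
$\left(F + \sqrt{215 + I{\left(-22 \right)}}\right)^{2} - V{\left(-1068 \right)} = \left(- \frac{441}{8} + \sqrt{215 - 25}\right)^{2} - 2 \left(-1068\right)^{2} = \left(- \frac{441}{8} + \sqrt{215 - 25}\right)^{2} - 2 \cdot 1140624 = \left(- \frac{441}{8} + \sqrt{190}\right)^{2} - 2281248 = -2281248 + \left(- \frac{441}{8} + \sqrt{190}\right)^{2}$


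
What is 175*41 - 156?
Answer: 7019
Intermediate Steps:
175*41 - 156 = 7175 - 156 = 7019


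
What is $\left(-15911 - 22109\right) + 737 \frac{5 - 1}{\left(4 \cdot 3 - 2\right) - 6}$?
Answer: $-37283$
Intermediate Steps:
$\left(-15911 - 22109\right) + 737 \frac{5 - 1}{\left(4 \cdot 3 - 2\right) - 6} = -38020 + 737 \frac{4}{\left(12 - 2\right) - 6} = -38020 + 737 \frac{4}{10 - 6} = -38020 + 737 \cdot \frac{4}{4} = -38020 + 737 \cdot 4 \cdot \frac{1}{4} = -38020 + 737 \cdot 1 = -38020 + 737 = -37283$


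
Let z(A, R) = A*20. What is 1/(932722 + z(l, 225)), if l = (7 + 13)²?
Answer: 1/940722 ≈ 1.0630e-6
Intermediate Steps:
l = 400 (l = 20² = 400)
z(A, R) = 20*A
1/(932722 + z(l, 225)) = 1/(932722 + 20*400) = 1/(932722 + 8000) = 1/940722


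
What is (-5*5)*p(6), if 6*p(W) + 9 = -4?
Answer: 325/6 ≈ 54.167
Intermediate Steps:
p(W) = -13/6 (p(W) = -3/2 + (⅙)*(-4) = -3/2 - ⅔ = -13/6)
(-5*5)*p(6) = -5*5*(-13/6) = -25*(-13/6) = 325/6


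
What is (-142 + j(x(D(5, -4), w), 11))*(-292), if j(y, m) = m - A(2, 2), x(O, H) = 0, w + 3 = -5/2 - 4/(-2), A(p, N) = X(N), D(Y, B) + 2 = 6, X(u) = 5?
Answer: 39712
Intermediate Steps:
D(Y, B) = 4 (D(Y, B) = -2 + 6 = 4)
A(p, N) = 5
w = -7/2 (w = -3 + (-5/2 - 4/(-2)) = -3 + (-5*1/2 - 4*(-1/2)) = -3 + (-5/2 + 2) = -3 - 1/2 = -7/2 ≈ -3.5000)
j(y, m) = -5 + m (j(y, m) = m - 1*5 = m - 5 = -5 + m)
(-142 + j(x(D(5, -4), w), 11))*(-292) = (-142 + (-5 + 11))*(-292) = (-142 + 6)*(-292) = -136*(-292) = 39712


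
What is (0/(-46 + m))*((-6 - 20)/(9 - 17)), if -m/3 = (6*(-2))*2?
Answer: 0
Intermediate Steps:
m = 72 (m = -3*6*(-2)*2 = -(-36)*2 = -3*(-24) = 72)
(0/(-46 + m))*((-6 - 20)/(9 - 17)) = (0/(-46 + 72))*((-6 - 20)/(9 - 17)) = (0/26)*(-26/(-8)) = (0*(1/26))*(-26*(-1/8)) = 0*(13/4) = 0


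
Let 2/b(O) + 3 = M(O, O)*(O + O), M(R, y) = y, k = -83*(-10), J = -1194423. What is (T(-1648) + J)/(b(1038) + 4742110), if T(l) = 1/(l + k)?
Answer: -2105404562953275/8358897996613936 ≈ -0.25188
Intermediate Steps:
k = 830
T(l) = 1/(830 + l) (T(l) = 1/(l + 830) = 1/(830 + l))
b(O) = 2/(-3 + 2*O²) (b(O) = 2/(-3 + O*(O + O)) = 2/(-3 + O*(2*O)) = 2/(-3 + 2*O²))
(T(-1648) + J)/(b(1038) + 4742110) = (1/(830 - 1648) - 1194423)/(2/(-3 + 2*1038²) + 4742110) = (1/(-818) - 1194423)/(2/(-3 + 2*1077444) + 4742110) = (-1/818 - 1194423)/(2/(-3 + 2154888) + 4742110) = -977038015/(818*(2/2154885 + 4742110)) = -977038015/(818*10218701707352/2154885) = -977038015/818*2154885/10218701707352 = -2105404562953275/8358897996613936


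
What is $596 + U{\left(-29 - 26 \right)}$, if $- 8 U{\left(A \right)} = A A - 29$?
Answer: $\frac{443}{2} \approx 221.5$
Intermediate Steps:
$U{\left(A \right)} = \frac{29}{8} - \frac{A^{2}}{8}$ ($U{\left(A \right)} = - \frac{A A - 29}{8} = - \frac{A^{2} - 29}{8} = - \frac{-29 + A^{2}}{8} = \frac{29}{8} - \frac{A^{2}}{8}$)
$596 + U{\left(-29 - 26 \right)} = 596 + \left(\frac{29}{8} - \frac{\left(-29 - 26\right)^{2}}{8}\right) = 596 + \left(\frac{29}{8} - \frac{\left(-55\right)^{2}}{8}\right) = 596 + \left(\frac{29}{8} - \frac{3025}{8}\right) = 596 - \frac{749}{2} = \frac{443}{2}$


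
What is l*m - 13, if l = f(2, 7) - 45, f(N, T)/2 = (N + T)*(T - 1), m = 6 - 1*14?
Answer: -517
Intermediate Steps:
m = -8 (m = 6 - 14 = -8)
f(N, T) = 2*(-1 + T)*(N + T) (f(N, T) = 2*((N + T)*(T - 1)) = 2*((N + T)*(-1 + T)) = 2*((-1 + T)*(N + T)) = 2*(-1 + T)*(N + T))
l = 63 (l = (-2*2 - 2*7 + 2*7² + 2*2*7) - 45 = (-4 - 14 + 2*49 + 28) - 45 = (-4 - 14 + 98 + 28) - 45 = 108 - 45 = 63)
l*m - 13 = 63*(-8) - 13 = -504 - 13 = -517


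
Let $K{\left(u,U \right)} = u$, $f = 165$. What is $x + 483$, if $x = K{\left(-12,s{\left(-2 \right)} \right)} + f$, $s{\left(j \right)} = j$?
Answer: $636$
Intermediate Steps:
$x = 153$ ($x = -12 + 165 = 153$)
$x + 483 = 153 + 483 = 636$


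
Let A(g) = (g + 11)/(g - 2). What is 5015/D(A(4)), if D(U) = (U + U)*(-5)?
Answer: -1003/15 ≈ -66.867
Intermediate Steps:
A(g) = (11 + g)/(-2 + g)
D(U) = -10*U (D(U) = (2*U)*(-5) = -10*U)
5015/D(A(4)) = 5015/((-10*(11 + 4)/(-2 + 4))) = 5015/((-10*15/2)) = 5015/(-75) = 5015*(-1/75) = -1003/15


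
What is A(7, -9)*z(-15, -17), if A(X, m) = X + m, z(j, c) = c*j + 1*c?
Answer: -476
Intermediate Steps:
z(j, c) = c + c*j (z(j, c) = c*j + c = c + c*j)
A(7, -9)*z(-15, -17) = (7 - 9)*(-17*(1 - 15)) = -(-34)*(-14) = -2*238 = -476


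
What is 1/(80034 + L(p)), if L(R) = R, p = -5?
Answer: 1/80029 ≈ 1.2495e-5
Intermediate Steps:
1/(80034 + L(p)) = 1/(80034 - 5) = 1/80029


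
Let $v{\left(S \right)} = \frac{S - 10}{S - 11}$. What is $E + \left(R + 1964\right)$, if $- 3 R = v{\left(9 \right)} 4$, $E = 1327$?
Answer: $\frac{9871}{3} \approx 3290.3$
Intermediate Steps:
$v{\left(S \right)} = \frac{-10 + S}{-11 + S}$
$R = - \frac{2}{3}$ ($R = - \frac{\frac{-10 + 9}{-11 + 9} \cdot 4}{3} = - \frac{\frac{1}{-2} \left(-1\right) 4}{3} = - \frac{\left(- \frac{1}{2}\right) \left(-1\right) 4}{3} = - \frac{\frac{1}{2} \cdot 4}{3} = \left(- \frac{1}{3}\right) 2 = - \frac{2}{3} \approx -0.66667$)
$E + \left(R + 1964\right) = 1327 + \left(- \frac{2}{3} + 1964\right) = 1327 + \frac{5890}{3} = \frac{9871}{3}$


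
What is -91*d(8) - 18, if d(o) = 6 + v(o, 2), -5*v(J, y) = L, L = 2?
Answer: -2638/5 ≈ -527.60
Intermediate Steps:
v(J, y) = -2/5 (v(J, y) = -1/5*2 = -2/5)
d(o) = 28/5 (d(o) = 6 - 2/5 = 28/5)
-91*d(8) - 18 = -91*28/5 - 18 = -2548/5 - 18 = -2638/5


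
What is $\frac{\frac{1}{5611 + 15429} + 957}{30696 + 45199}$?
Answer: $\frac{20135281}{1596830800} \approx 0.01261$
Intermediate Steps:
$\frac{\frac{1}{5611 + 15429} + 957}{30696 + 45199} = \frac{\frac{1}{21040} + 957}{75895} = \left(\frac{1}{21040} + 957\right) \frac{1}{75895} = \frac{20135281}{21040} \cdot \frac{1}{75895} = \frac{20135281}{1596830800}$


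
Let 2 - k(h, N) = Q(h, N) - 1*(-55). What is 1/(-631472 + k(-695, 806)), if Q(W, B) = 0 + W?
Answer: -1/630830 ≈ -1.5852e-6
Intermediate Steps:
Q(W, B) = W
k(h, N) = -53 - h (k(h, N) = 2 - (h - 1*(-55)) = 2 - (h + 55) = 2 - (55 + h) = 2 + (-55 - h) = -53 - h)
1/(-631472 + k(-695, 806)) = 1/(-631472 + (-53 - 1*(-695))) = 1/(-631472 + (-53 + 695)) = 1/(-631472 + 642) = 1/(-630830) = -1/630830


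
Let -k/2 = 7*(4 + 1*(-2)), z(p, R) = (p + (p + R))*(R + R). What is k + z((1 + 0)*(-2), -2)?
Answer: -4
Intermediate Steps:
z(p, R) = 2*R*(R + 2*p) (z(p, R) = (p + (R + p))*(2*R) = (R + 2*p)*(2*R) = 2*R*(R + 2*p))
k = -28 (k = -14*(4 + 1*(-2)) = -14*(4 - 2) = -14*2 = -2*14 = -28)
k + z((1 + 0)*(-2), -2) = -28 + 2*(-2)*(-2 + 2*((1 + 0)*(-2))) = -28 + 2*(-2)*(-2 + 2*(1*(-2))) = -28 + 2*(-2)*(-2 + 2*(-2)) = -28 + 2*(-2)*(-2 - 4) = -28 + 2*(-2)*(-6) = -28 + 24 = -4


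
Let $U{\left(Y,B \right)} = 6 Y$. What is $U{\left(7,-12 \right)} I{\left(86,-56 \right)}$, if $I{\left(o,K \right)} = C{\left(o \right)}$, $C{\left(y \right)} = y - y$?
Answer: $0$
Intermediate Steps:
$C{\left(y \right)} = 0$
$I{\left(o,K \right)} = 0$
$U{\left(7,-12 \right)} I{\left(86,-56 \right)} = 6 \cdot 7 \cdot 0 = 42 \cdot 0 = 0$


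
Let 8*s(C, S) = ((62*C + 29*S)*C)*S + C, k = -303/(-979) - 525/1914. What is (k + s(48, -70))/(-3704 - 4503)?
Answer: 22560281549/466009874 ≈ 48.412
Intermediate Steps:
k = 1999/56782 (k = -303*(-1/979) - 525*1/1914 = 303/979 - 175/638 = 1999/56782 ≈ 0.035205)
s(C, S) = C/8 + C*S*(29*S + 62*C)/8 (s(C, S) = (((62*C + 29*S)*C)*S + C)/8 = (((29*S + 62*C)*C)*S + C)/8 = ((C*(29*S + 62*C))*S + C)/8 = (C*S*(29*S + 62*C) + C)/8 = (C + C*S*(29*S + 62*C))/8 = C/8 + C*S*(29*S + 62*C)/8)
(k + s(48, -70))/(-3704 - 4503) = (1999/56782 + (1/8)*48*(1 + 29*(-70)**2 + 62*48*(-70)))/(-3704 - 4503) = (1999/56782 + (1/8)*48*(1 + 29*4900 - 208320))/(-8207) = (1999/56782 + (1/8)*48*(1 + 142100 - 208320))*(-1/8207) = (1999/56782 + (1/8)*48*(-66219))*(-1/8207) = (1999/56782 - 397314)*(-1/8207) = -22560281549/56782*(-1/8207) = 22560281549/466009874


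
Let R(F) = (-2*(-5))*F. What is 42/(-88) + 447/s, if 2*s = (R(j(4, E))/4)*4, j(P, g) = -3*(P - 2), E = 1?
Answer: -3383/220 ≈ -15.377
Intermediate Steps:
j(P, g) = 6 - 3*P (j(P, g) = -3*(-2 + P) = 6 - 3*P)
R(F) = 10*F
s = -30 (s = (((10*(6 - 3*4))/4)*4)/2 = (((10*(6 - 12))*(¼))*4)/2 = (((10*(-6))*(¼))*4)/2 = (-60*¼*4)/2 = (-15*4)/2 = (½)*(-60) = -30)
42/(-88) + 447/s = 42/(-88) + 447/(-30) = 42*(-1/88) + 447*(-1/30) = -21/44 - 149/10 = -3383/220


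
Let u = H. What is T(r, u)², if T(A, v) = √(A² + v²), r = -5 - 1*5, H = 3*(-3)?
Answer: 181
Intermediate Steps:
H = -9
r = -10 (r = -5 - 5 = -10)
u = -9
T(r, u)² = (√((-10)² + (-9)²))² = (√(100 + 81))² = (√181)² = 181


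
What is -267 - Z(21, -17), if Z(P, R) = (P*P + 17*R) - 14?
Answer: -405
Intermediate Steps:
Z(P, R) = -14 + P**2 + 17*R (Z(P, R) = (P**2 + 17*R) - 14 = -14 + P**2 + 17*R)
-267 - Z(21, -17) = -267 - (-14 + 21**2 + 17*(-17)) = -267 - (-14 + 441 - 289) = -267 - 1*138 = -267 - 138 = -405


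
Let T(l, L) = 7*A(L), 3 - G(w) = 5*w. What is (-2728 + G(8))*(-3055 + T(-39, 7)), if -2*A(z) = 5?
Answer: 16990925/2 ≈ 8.4955e+6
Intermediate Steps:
A(z) = -5/2 (A(z) = -1/2*5 = -5/2)
G(w) = 3 - 5*w
T(l, L) = -35/2 (T(l, L) = 7*(-5/2) = -35/2)
(-2728 + G(8))*(-3055 + T(-39, 7)) = (-2728 + (3 - 5*8))*(-3055 - 35/2) = (-2728 + (3 - 40))*(-6145/2) = (-2728 - 37)*(-6145/2) = -2765*(-6145/2) = 16990925/2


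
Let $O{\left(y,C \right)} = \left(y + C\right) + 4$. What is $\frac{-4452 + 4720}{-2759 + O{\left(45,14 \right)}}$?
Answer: $- \frac{67}{674} \approx -0.099406$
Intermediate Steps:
$O{\left(y,C \right)} = 4 + C + y$ ($O{\left(y,C \right)} = \left(C + y\right) + 4 = 4 + C + y$)
$\frac{-4452 + 4720}{-2759 + O{\left(45,14 \right)}} = \frac{-4452 + 4720}{-2759 + \left(4 + 14 + 45\right)} = \frac{268}{-2759 + 63} = \frac{268}{-2696} = 268 \left(- \frac{1}{2696}\right) = - \frac{67}{674}$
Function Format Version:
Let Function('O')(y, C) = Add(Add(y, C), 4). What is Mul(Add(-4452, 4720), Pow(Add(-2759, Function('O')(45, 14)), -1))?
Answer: Rational(-67, 674) ≈ -0.099406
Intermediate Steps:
Function('O')(y, C) = Add(4, C, y) (Function('O')(y, C) = Add(Add(C, y), 4) = Add(4, C, y))
Mul(Add(-4452, 4720), Pow(Add(-2759, Function('O')(45, 14)), -1)) = Mul(Add(-4452, 4720), Pow(Add(-2759, Add(4, 14, 45)), -1)) = Mul(268, Pow(Add(-2759, 63), -1)) = Mul(268, Pow(-2696, -1)) = Mul(268, Rational(-1, 2696)) = Rational(-67, 674)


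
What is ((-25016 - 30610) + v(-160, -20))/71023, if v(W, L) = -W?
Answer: -55466/71023 ≈ -0.78096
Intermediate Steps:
((-25016 - 30610) + v(-160, -20))/71023 = ((-25016 - 30610) - 1*(-160))/71023 = (-55626 + 160)*(1/71023) = -55466*1/71023 = -55466/71023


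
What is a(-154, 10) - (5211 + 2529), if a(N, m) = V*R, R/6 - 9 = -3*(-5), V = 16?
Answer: -5436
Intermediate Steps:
R = 144 (R = 54 + 6*(-3*(-5)) = 54 + 6*15 = 54 + 90 = 144)
a(N, m) = 2304 (a(N, m) = 16*144 = 2304)
a(-154, 10) - (5211 + 2529) = 2304 - (5211 + 2529) = 2304 - 1*7740 = 2304 - 7740 = -5436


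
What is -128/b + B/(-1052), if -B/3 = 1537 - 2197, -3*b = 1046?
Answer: -208389/137549 ≈ -1.5150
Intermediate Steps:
b = -1046/3 (b = -1/3*1046 = -1046/3 ≈ -348.67)
B = 1980 (B = -3*(1537 - 2197) = -3*(-660) = 1980)
-128/b + B/(-1052) = -128/(-1046/3) + 1980/(-1052) = -128*(-3/1046) + 1980*(-1/1052) = 192/523 - 495/263 = -208389/137549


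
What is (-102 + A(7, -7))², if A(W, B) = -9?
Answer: 12321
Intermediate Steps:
(-102 + A(7, -7))² = (-102 - 9)² = (-111)² = 12321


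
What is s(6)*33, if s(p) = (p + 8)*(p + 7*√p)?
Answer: 2772 + 3234*√6 ≈ 10694.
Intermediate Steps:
s(p) = (8 + p)*(p + 7*√p)
s(6)*33 = (6² + 7*6^(3/2) + 8*6 + 56*√6)*33 = (36 + 7*(6*√6) + 48 + 56*√6)*33 = (36 + 42*√6 + 48 + 56*√6)*33 = (84 + 98*√6)*33 = 2772 + 3234*√6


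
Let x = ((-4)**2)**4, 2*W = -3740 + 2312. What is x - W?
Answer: 66250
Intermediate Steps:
W = -714 (W = (-3740 + 2312)/2 = (1/2)*(-1428) = -714)
x = 65536 (x = 16**4 = 65536)
x - W = 65536 - 1*(-714) = 65536 + 714 = 66250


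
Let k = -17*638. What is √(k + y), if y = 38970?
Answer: 2*√7031 ≈ 167.70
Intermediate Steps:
k = -10846
√(k + y) = √(-10846 + 38970) = √28124 = 2*√7031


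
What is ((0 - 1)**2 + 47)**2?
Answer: 2304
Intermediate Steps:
((0 - 1)**2 + 47)**2 = ((-1)**2 + 47)**2 = (1 + 47)**2 = 48**2 = 2304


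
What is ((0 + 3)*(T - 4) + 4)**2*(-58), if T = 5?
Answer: -2842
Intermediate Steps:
((0 + 3)*(T - 4) + 4)**2*(-58) = ((0 + 3)*(5 - 4) + 4)**2*(-58) = (3*1 + 4)**2*(-58) = (3 + 4)**2*(-58) = 7**2*(-58) = 49*(-58) = -2842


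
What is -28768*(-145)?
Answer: 4171360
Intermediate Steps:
-28768*(-145) = -1*(-4171360) = 4171360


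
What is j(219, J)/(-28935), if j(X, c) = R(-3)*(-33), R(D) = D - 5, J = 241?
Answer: -88/9645 ≈ -0.0091239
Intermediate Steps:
R(D) = -5 + D
j(X, c) = 264 (j(X, c) = (-5 - 3)*(-33) = -8*(-33) = 264)
j(219, J)/(-28935) = 264/(-28935) = 264*(-1/28935) = -88/9645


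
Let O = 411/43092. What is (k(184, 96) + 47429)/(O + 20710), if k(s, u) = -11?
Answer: 681112152/297478577 ≈ 2.2896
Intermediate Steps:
O = 137/14364 (O = 411*(1/43092) = 137/14364 ≈ 0.0095377)
(k(184, 96) + 47429)/(O + 20710) = (-11 + 47429)/(137/14364 + 20710) = 47418/(297478577/14364) = 47418*(14364/297478577) = 681112152/297478577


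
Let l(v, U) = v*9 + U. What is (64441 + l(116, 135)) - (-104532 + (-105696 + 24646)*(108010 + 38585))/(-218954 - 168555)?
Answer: 13546711298/387509 ≈ 34958.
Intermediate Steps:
l(v, U) = U + 9*v (l(v, U) = 9*v + U = U + 9*v)
(64441 + l(116, 135)) - (-104532 + (-105696 + 24646)*(108010 + 38585))/(-218954 - 168555) = (64441 + (135 + 9*116)) - (-104532 + (-105696 + 24646)*(108010 + 38585))/(-218954 - 168555) = (64441 + (135 + 1044)) - (-104532 - 81050*146595)/(-387509) = (64441 + 1179) - (-104532 - 11881524750)*(-1)/387509 = 65620 - (-11881629282)*(-1)/387509 = 65620 - 1*11881629282/387509 = 65620 - 11881629282/387509 = 13546711298/387509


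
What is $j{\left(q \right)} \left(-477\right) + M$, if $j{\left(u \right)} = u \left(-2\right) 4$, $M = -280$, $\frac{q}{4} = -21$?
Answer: $-320824$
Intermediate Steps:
$q = -84$ ($q = 4 \left(-21\right) = -84$)
$j{\left(u \right)} = - 8 u$ ($j{\left(u \right)} = - 2 u 4 = - 8 u$)
$j{\left(q \right)} \left(-477\right) + M = \left(-8\right) \left(-84\right) \left(-477\right) - 280 = 672 \left(-477\right) - 280 = -320544 - 280 = -320824$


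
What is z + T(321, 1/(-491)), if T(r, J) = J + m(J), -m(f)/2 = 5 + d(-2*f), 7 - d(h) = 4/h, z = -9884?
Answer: -3900505/491 ≈ -7944.0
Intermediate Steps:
d(h) = 7 - 4/h
m(f) = -24 - 4/f (m(f) = -2*(5 + (7 - 4*(-1/(2*f)))) = -2*(5 + (7 - (-2)/f)) = -2*(5 + (7 + 2/f)) = -2*(12 + 2/f) = -24 - 4/f)
T(r, J) = -24 + J - 4/J (T(r, J) = J + (-24 - 4/J) = -24 + J - 4/J)
z + T(321, 1/(-491)) = -9884 + (-24 + 1/(-491) - 4/(1/(-491))) = -9884 + (-24 - 1/491 - 4/(-1/491)) = -9884 + (-24 - 1/491 - 4*(-491)) = -9884 + (-24 - 1/491 + 1964) = -9884 + 952539/491 = -3900505/491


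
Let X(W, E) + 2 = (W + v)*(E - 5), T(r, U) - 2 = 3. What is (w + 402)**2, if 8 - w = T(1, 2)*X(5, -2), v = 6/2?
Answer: 490000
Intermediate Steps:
v = 3 (v = 6*(1/2) = 3)
T(r, U) = 5 (T(r, U) = 2 + 3 = 5)
X(W, E) = -2 + (-5 + E)*(3 + W) (X(W, E) = -2 + (W + 3)*(E - 5) = -2 + (3 + W)*(-5 + E) = -2 + (-5 + E)*(3 + W))
w = 298 (w = 8 - 5*(-17 - 5*5 + 3*(-2) - 2*5) = 8 - 5*(-17 - 25 - 6 - 10) = 8 - 5*(-58) = 8 - 1*(-290) = 8 + 290 = 298)
(w + 402)**2 = (298 + 402)**2 = 700**2 = 490000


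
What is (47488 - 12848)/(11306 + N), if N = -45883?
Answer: -34640/34577 ≈ -1.0018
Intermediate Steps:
(47488 - 12848)/(11306 + N) = (47488 - 12848)/(11306 - 45883) = 34640/(-34577) = 34640*(-1/34577) = -34640/34577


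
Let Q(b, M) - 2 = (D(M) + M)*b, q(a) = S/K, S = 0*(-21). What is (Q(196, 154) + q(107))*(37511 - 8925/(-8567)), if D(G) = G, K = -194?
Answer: 19400845014940/8567 ≈ 2.2646e+9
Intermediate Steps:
S = 0
q(a) = 0 (q(a) = 0/(-194) = 0*(-1/194) = 0)
Q(b, M) = 2 + 2*M*b (Q(b, M) = 2 + (M + M)*b = 2 + (2*M)*b = 2 + 2*M*b)
(Q(196, 154) + q(107))*(37511 - 8925/(-8567)) = ((2 + 2*154*196) + 0)*(37511 - 8925/(-8567)) = ((2 + 60368) + 0)*(37511 - 8925*(-1/8567)) = (60370 + 0)*(37511 + 8925/8567) = 60370*(321365662/8567) = 19400845014940/8567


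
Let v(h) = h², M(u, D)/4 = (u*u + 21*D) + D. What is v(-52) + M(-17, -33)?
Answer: 956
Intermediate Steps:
M(u, D) = 4*u² + 88*D (M(u, D) = 4*((u*u + 21*D) + D) = 4*((u² + 21*D) + D) = 4*(u² + 22*D) = 4*u² + 88*D)
v(-52) + M(-17, -33) = (-52)² + (4*(-17)² + 88*(-33)) = 2704 + (4*289 - 2904) = 2704 + (1156 - 2904) = 2704 - 1748 = 956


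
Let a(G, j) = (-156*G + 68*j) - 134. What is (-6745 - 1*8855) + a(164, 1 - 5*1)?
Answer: -41590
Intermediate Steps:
a(G, j) = -134 - 156*G + 68*j
(-6745 - 1*8855) + a(164, 1 - 5*1) = (-6745 - 1*8855) + (-134 - 156*164 + 68*(1 - 5*1)) = (-6745 - 8855) + (-134 - 25584 + 68*(1 - 5)) = -15600 + (-134 - 25584 + 68*(-4)) = -15600 + (-134 - 25584 - 272) = -15600 - 25990 = -41590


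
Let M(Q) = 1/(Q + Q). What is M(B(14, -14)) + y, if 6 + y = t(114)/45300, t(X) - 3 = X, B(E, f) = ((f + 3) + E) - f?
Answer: -1531987/256700 ≈ -5.9680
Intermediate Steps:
B(E, f) = 3 + E (B(E, f) = ((3 + f) + E) - f = (3 + E + f) - f = 3 + E)
t(X) = 3 + X
y = -90561/15100 (y = -6 + (3 + 114)/45300 = -6 + 117*(1/45300) = -6 + 39/15100 = -90561/15100 ≈ -5.9974)
M(Q) = 1/(2*Q)
M(B(14, -14)) + y = 1/(2*(3 + 14)) - 90561/15100 = (½)/17 - 90561/15100 = (½)*(1/17) - 90561/15100 = 1/34 - 90561/15100 = -1531987/256700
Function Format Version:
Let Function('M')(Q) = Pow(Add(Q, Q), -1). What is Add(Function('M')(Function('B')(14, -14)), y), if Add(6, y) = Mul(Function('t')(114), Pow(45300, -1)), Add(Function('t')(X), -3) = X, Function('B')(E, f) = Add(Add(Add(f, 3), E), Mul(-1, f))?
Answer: Rational(-1531987, 256700) ≈ -5.9680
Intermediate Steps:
Function('B')(E, f) = Add(3, E) (Function('B')(E, f) = Add(Add(Add(3, f), E), Mul(-1, f)) = Add(Add(3, E, f), Mul(-1, f)) = Add(3, E))
Function('t')(X) = Add(3, X)
y = Rational(-90561, 15100) (y = Add(-6, Mul(Add(3, 114), Pow(45300, -1))) = Add(-6, Mul(117, Rational(1, 45300))) = Add(-6, Rational(39, 15100)) = Rational(-90561, 15100) ≈ -5.9974)
Function('M')(Q) = Mul(Rational(1, 2), Pow(Q, -1)) (Function('M')(Q) = Pow(Mul(2, Q), -1) = Mul(Rational(1, 2), Pow(Q, -1)))
Add(Function('M')(Function('B')(14, -14)), y) = Add(Mul(Rational(1, 2), Pow(Add(3, 14), -1)), Rational(-90561, 15100)) = Add(Mul(Rational(1, 2), Pow(17, -1)), Rational(-90561, 15100)) = Add(Mul(Rational(1, 2), Rational(1, 17)), Rational(-90561, 15100)) = Add(Rational(1, 34), Rational(-90561, 15100)) = Rational(-1531987, 256700)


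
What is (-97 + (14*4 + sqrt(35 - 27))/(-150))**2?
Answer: (7303 + sqrt(2))**2/5625 ≈ 9485.2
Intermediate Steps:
(-97 + (14*4 + sqrt(35 - 27))/(-150))**2 = (-97 + (56 + sqrt(8))*(-1/150))**2 = (-97 + (56 + 2*sqrt(2))*(-1/150))**2 = (-97 + (-28/75 - sqrt(2)/75))**2 = (-7303/75 - sqrt(2)/75)**2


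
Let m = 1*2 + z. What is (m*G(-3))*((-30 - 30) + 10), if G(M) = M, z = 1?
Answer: 450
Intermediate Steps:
m = 3 (m = 1*2 + 1 = 2 + 1 = 3)
(m*G(-3))*((-30 - 30) + 10) = (3*(-3))*((-30 - 30) + 10) = -9*(-60 + 10) = -9*(-50) = 450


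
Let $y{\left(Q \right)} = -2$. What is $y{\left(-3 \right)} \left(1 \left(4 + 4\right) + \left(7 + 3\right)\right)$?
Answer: $-36$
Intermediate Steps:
$y{\left(-3 \right)} \left(1 \left(4 + 4\right) + \left(7 + 3\right)\right) = - 2 \left(1 \left(4 + 4\right) + \left(7 + 3\right)\right) = - 2 \left(1 \cdot 8 + 10\right) = - 2 \left(8 + 10\right) = \left(-2\right) 18 = -36$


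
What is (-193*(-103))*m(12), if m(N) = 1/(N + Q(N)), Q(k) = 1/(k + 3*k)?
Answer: 954192/577 ≈ 1653.7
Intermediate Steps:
Q(k) = 1/(4*k)
m(N) = 1/(N + 1/(4*N))
(-193*(-103))*m(12) = (-193*(-103))*(4*12/(1 + 4*12²)) = 19879*(4*12/(1 + 4*144)) = 19879*(4*12/(1 + 576)) = 19879*(4*12/577) = 19879*(4*12*(1/577)) = 19879*(48/577) = 954192/577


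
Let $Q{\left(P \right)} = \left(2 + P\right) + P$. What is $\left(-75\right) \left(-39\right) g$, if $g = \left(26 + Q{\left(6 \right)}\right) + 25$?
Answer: $190125$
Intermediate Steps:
$Q{\left(P \right)} = 2 + 2 P$
$g = 65$ ($g = \left(26 + \left(2 + 2 \cdot 6\right)\right) + 25 = \left(26 + \left(2 + 12\right)\right) + 25 = \left(26 + 14\right) + 25 = 40 + 25 = 65$)
$\left(-75\right) \left(-39\right) g = \left(-75\right) \left(-39\right) 65 = 2925 \cdot 65 = 190125$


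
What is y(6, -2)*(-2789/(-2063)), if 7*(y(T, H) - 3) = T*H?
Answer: 25101/14441 ≈ 1.7382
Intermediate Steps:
y(T, H) = 3 + H*T/7 (y(T, H) = 3 + (T*H)/7 = 3 + (H*T)/7 = 3 + H*T/7)
y(6, -2)*(-2789/(-2063)) = (3 + (⅐)*(-2)*6)*(-2789/(-2063)) = (3 - 12/7)*(-2789*(-1/2063)) = (9/7)*(2789/2063) = 25101/14441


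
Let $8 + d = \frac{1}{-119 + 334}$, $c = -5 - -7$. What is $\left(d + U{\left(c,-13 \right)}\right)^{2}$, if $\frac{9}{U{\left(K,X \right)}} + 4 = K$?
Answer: $\frac{28869129}{184900} \approx 156.13$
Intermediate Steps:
$c = 2$ ($c = -5 + 7 = 2$)
$U{\left(K,X \right)} = \frac{9}{-4 + K}$
$d = - \frac{1719}{215}$ ($d = -8 + \frac{1}{-119 + 334} = -8 + \frac{1}{215} = - \frac{1719}{215} \approx -7.9953$)
$\left(d + U{\left(c,-13 \right)}\right)^{2} = \left(- \frac{1719}{215} + \frac{9}{-4 + 2}\right)^{2} = \left(- \frac{1719}{215} + \frac{9}{-2}\right)^{2} = \left(- \frac{1719}{215} + 9 \left(- \frac{1}{2}\right)\right)^{2} = \left(- \frac{1719}{215} - \frac{9}{2}\right)^{2} = \left(- \frac{5373}{430}\right)^{2} = \frac{28869129}{184900}$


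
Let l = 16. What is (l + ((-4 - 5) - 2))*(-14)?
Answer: -70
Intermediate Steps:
(l + ((-4 - 5) - 2))*(-14) = (16 + ((-4 - 5) - 2))*(-14) = (16 + (-9 - 2))*(-14) = (16 - 11)*(-14) = 5*(-14) = -70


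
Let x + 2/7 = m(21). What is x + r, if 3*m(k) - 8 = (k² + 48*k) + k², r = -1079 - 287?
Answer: -15406/21 ≈ -733.62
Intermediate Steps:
r = -1366
m(k) = 8/3 + 16*k + 2*k²/3 (m(k) = 8/3 + ((k² + 48*k) + k²)/3 = 8/3 + (2*k² + 48*k)/3 = 8/3 + (16*k + 2*k²/3) = 8/3 + 16*k + 2*k²/3)
x = 13280/21 (x = -2/7 + (8/3 + 16*21 + (⅔)*21²) = -2/7 + (8/3 + 336 + (⅔)*441) = -2/7 + (8/3 + 336 + 294) = -2/7 + 1898/3 = 13280/21 ≈ 632.38)
x + r = 13280/21 - 1366 = -15406/21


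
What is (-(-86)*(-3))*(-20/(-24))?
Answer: -215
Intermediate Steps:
(-(-86)*(-3))*(-20/(-24)) = (-43*6)*(-20*(-1/24)) = -258*5/6 = -215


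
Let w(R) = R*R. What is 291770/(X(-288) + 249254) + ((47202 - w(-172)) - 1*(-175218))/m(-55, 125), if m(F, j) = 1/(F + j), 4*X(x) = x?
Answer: 1681794251205/124591 ≈ 1.3499e+7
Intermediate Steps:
w(R) = R²
X(x) = x/4
291770/(X(-288) + 249254) + ((47202 - w(-172)) - 1*(-175218))/m(-55, 125) = 291770/((¼)*(-288) + 249254) + ((47202 - 1*(-172)²) - 1*(-175218))/(1/(-55 + 125)) = 291770/(-72 + 249254) + ((47202 - 1*29584) + 175218)/(1/70) = 291770/249182 + ((47202 - 29584) + 175218)/(1/70) = 291770*(1/249182) + (17618 + 175218)*70 = 145885/124591 + 192836*70 = 145885/124591 + 13498520 = 1681794251205/124591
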